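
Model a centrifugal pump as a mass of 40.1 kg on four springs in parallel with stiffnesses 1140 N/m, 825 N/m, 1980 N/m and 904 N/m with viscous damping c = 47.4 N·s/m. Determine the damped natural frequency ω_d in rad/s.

11.0 rad/s

Parallel springs add: k_eq = 1140 + 825 + 1980 + 904 = 4849 N/m.
ω_n = √(k_eq/m) = √(4849/40.1) = 11.00 rad/s.
Critical damping c_c = 2√(k_eq·m) = 2√(4849 × 40.1) = 881.9 N·s/m, so ζ = c/c_c = 47.4/881.9 = 0.05375.
ω_d = ω_n√(1 − ζ²) = 11.00 × √(1 − 0.00289) = 10.98 rad/s.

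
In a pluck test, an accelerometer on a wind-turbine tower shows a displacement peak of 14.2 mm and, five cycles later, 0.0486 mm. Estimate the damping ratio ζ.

Logarithmic decrement δ = (1/n)·ln(x₀/x_n) = (1/5)·ln(14.2/0.0486) = (1/5)·ln(292.2) = 1.135.
ζ = δ/√(4π² + δ²) = 1.135/√(39.48 + 1.29) = 1.135/6.385 = 0.1778.

0.178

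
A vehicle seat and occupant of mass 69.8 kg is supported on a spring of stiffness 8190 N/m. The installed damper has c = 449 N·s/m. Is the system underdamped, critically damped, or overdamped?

underdamped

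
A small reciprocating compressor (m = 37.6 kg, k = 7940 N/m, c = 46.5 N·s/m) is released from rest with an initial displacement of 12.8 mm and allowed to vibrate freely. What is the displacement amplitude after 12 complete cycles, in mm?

ζ = c/(2√(km)) = 46.5/(2√(7940 × 37.6)) = 46.5/1093 = 0.04255.
Logarithmic decrement δ = 2πζ/√(1 − ζ²) = 2π × 0.04255/√(1 − 0.00181) = 0.2676.
After n cycles, x_n/x₀ = e^(−nδ), so x_12 = 12.8 × e^(−12 × 0.2676) = 12.8 × 0.04031 = 0.5159 mm.

0.516 mm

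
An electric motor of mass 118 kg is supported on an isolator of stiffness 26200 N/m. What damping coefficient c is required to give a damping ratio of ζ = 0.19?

c_c = 2√(k·m) = 2√(26200 × 118) = 3517 N·s/m.
c = ζ·c_c = 0.19 × 3517 = 668.2 N·s/m.

668 N·s/m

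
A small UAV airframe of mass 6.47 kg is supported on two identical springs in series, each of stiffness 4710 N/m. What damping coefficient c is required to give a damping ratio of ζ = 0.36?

Series springs: 1/k_eq = 2/4710, so k_eq = 4710/2 = 2355 N/m.
c_c = 2√(k_eq·m) = 2√(2355 × 6.47) = 246.9 N·s/m.
c = ζ·c_c = 0.36 × 246.9 = 88.88 N·s/m.

88.9 N·s/m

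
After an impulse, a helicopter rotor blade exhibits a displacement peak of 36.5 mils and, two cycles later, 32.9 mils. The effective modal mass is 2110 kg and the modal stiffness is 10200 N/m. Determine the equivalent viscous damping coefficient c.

Logarithmic decrement δ = (1/n)·ln(x₀/x_n) = (1/2)·ln(36.5/32.9) = (1/2)·ln(1.109) = 0.05192.
ζ = δ/√(4π² + δ²) = 0.05192/√(39.48 + 0.00270) = 0.05192/6.283 = 0.008263.
c = ζ · 2√(km) = 0.008263 × 2√(10200 × 2110) = 0.008263 × 9278 = 76.67 N·s/m.

76.7 N·s/m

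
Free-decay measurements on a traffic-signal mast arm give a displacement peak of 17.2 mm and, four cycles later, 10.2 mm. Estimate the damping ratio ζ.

0.0208

Logarithmic decrement δ = (1/n)·ln(x₀/x_n) = (1/4)·ln(17.2/10.2) = (1/4)·ln(1.686) = 0.1306.
ζ = δ/√(4π² + δ²) = 0.1306/√(39.48 + 0.0171) = 0.1306/6.285 = 0.02079.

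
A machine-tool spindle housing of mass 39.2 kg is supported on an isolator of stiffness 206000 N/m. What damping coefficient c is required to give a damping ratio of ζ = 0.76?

4320 N·s/m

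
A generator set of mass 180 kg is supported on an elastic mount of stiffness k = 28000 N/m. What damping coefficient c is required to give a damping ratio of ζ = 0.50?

2240 N·s/m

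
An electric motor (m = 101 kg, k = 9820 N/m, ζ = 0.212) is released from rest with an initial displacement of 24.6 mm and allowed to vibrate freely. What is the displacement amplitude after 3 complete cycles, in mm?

0.412 mm

Logarithmic decrement δ = 2πζ/√(1 − ζ²) = 2π × 0.2120/√(1 − 0.0449) = 1.363.
After n cycles, x_n/x₀ = e^(−nδ), so x_3 = 24.6 × e^(−3 × 1.363) = 24.6 × 0.01676 = 0.4122 mm.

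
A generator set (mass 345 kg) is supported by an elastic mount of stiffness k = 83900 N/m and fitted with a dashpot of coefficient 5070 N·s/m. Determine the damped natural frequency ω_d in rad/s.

13.8 rad/s

ω_n = √(k/m) = √(83900/345) = 15.59 rad/s.
Critical damping c_c = 2√(k·m) = 2√(83900 × 345) = 10760 N·s/m, so ζ = c/c_c = 5070/10760 = 0.4712.
ω_d = ω_n√(1 − ζ²) = 15.59 × √(1 − 0.222) = 13.75 rad/s.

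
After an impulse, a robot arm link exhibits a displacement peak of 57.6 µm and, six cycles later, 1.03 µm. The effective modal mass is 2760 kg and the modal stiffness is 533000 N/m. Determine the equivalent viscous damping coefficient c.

Logarithmic decrement δ = (1/n)·ln(x₀/x_n) = (1/6)·ln(57.6/1.03) = (1/6)·ln(55.92) = 0.6707.
ζ = δ/√(4π² + δ²) = 0.6707/√(39.48 + 0.450) = 0.6707/6.319 = 0.1061.
c = ζ · 2√(km) = 0.1061 × 2√(533000 × 2760) = 0.1061 × 76710 = 8142 N·s/m.

8140 N·s/m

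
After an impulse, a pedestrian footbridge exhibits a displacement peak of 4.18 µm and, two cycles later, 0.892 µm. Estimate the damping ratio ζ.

0.122

Logarithmic decrement δ = (1/n)·ln(x₀/x_n) = (1/2)·ln(4.18/0.892) = (1/2)·ln(4.686) = 0.7723.
ζ = δ/√(4π² + δ²) = 0.7723/√(39.48 + 0.596) = 0.7723/6.330 = 0.1220.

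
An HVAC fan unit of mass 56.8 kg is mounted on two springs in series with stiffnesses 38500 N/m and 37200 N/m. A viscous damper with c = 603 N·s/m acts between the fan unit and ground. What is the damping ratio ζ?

Series springs: 1/k_eq = 1/38500 + 1/37200 = 5.286×10^-5, so k_eq = 18920 N/m.
ω_n = √(k_eq/m) = √(18920/56.8) = 18.25 rad/s.
Critical damping c_c = 2√(k_eq·m) = 2√(18920 × 56.8) = 2073 N·s/m, so ζ = c/c_c = 603/2073 = 0.2908.

0.291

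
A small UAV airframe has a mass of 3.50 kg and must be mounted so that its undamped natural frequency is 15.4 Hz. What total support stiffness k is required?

32800 N/m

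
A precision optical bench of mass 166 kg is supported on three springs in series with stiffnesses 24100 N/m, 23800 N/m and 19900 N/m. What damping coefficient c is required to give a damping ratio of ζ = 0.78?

Series springs: 1/k_eq = 1/24100 + 1/23800 + 1/19900 = 0.0001338, so k_eq = 7476 N/m.
c_c = 2√(k_eq·m) = 2√(7476 × 166) = 2228 N·s/m.
c = ζ·c_c = 0.78 × 2228 = 1738 N·s/m.

1740 N·s/m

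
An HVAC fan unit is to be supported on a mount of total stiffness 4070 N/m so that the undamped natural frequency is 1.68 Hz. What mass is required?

36.5 kg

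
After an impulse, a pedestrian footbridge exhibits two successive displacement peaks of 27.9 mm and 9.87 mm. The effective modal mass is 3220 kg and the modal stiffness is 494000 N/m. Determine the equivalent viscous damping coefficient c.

13000 N·s/m

Logarithmic decrement δ = (1/n)·ln(x₀/x_n) = (1/1)·ln(27.9/9.87) = (1/1)·ln(2.827) = 1.039.
ζ = δ/√(4π² + δ²) = 1.039/√(39.48 + 1.08) = 1.039/6.369 = 0.1632.
c = ζ · 2√(km) = 0.1632 × 2√(494000 × 3220) = 0.1632 × 79770 = 13020 N·s/m.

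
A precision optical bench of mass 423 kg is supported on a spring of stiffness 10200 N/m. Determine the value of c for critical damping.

4150 N·s/m

c_c = 2√(k·m) = 2√(10200 × 423) = 2 × 2077 = 4154 N·s/m.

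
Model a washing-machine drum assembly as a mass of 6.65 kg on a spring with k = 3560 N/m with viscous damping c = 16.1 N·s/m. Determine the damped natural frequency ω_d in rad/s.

23.1 rad/s

ω_n = √(k/m) = √(3560/6.65) = 23.14 rad/s.
Critical damping c_c = 2√(k·m) = 2√(3560 × 6.65) = 307.7 N·s/m, so ζ = c/c_c = 16.1/307.7 = 0.05232.
ω_d = ω_n√(1 − ζ²) = 23.14 × √(1 − 0.00274) = 23.11 rad/s.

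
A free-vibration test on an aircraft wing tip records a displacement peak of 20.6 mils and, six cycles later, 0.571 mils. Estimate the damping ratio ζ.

Logarithmic decrement δ = (1/n)·ln(x₀/x_n) = (1/6)·ln(20.6/0.571) = (1/6)·ln(36.08) = 0.5976.
ζ = δ/√(4π² + δ²) = 0.5976/√(39.48 + 0.357) = 0.5976/6.312 = 0.09469.

0.0947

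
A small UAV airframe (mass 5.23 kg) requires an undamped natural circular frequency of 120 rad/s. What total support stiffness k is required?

k = m·ω_n² = 5.23 × 120.0² = 5.23 × 14400 = 75310 N/m.

75300 N/m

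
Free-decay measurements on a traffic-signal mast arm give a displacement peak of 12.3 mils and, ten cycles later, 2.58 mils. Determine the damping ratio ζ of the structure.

0.0248

Logarithmic decrement δ = (1/n)·ln(x₀/x_n) = (1/10)·ln(12.3/2.58) = (1/10)·ln(4.767) = 0.1562.
ζ = δ/√(4π² + δ²) = 0.1562/√(39.48 + 0.0244) = 0.1562/6.285 = 0.02485.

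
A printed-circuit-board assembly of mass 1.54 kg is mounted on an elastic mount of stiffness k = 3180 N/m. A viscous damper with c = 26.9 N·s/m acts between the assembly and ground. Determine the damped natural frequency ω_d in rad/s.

44.6 rad/s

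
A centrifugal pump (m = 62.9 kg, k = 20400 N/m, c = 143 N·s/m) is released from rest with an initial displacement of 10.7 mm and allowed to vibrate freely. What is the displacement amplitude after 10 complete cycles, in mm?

0.201 mm

ζ = c/(2√(km)) = 143/(2√(20400 × 62.9)) = 143/2266 = 0.06312.
Logarithmic decrement δ = 2πζ/√(1 − ζ²) = 2π × 0.06312/√(1 − 0.00398) = 0.3974.
After n cycles, x_n/x₀ = e^(−nδ), so x_10 = 10.7 × e^(−10 × 0.3974) = 10.7 × 0.01880 = 0.2012 mm.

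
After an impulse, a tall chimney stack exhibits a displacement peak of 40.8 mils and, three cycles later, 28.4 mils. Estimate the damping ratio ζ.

0.0192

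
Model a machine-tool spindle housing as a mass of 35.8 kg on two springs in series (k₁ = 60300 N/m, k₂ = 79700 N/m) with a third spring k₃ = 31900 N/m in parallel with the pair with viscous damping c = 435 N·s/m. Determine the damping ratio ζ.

0.141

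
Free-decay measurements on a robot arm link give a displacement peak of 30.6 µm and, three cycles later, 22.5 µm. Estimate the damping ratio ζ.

0.0163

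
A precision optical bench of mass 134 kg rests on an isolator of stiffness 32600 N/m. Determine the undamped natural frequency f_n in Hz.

ω_n = √(k/m) = √(32600/134) = √243.3 = 15.60 rad/s.
f_n = ω_n/(2π) = 15.60/6.283 = 2.482 Hz.

2.48 Hz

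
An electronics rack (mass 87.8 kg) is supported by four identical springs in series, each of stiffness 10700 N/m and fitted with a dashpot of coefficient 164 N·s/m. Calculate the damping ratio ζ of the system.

Series springs: 1/k_eq = 4/10700, so k_eq = 10700/4 = 2675 N/m.
ω_n = √(k_eq/m) = √(2675/87.8) = 5.520 rad/s.
Critical damping c_c = 2√(k_eq·m) = 2√(2675 × 87.8) = 969.3 N·s/m, so ζ = c/c_c = 164/969.3 = 0.1692.

0.169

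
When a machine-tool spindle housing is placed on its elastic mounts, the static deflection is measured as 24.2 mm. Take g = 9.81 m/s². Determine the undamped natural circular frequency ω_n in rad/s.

20.1 rad/s

ω_n = √(g/δ_st) = √(9.81/0.0242) = √405.4 = 20.13 rad/s.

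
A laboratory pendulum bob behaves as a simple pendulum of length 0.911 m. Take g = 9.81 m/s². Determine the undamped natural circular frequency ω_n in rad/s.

3.28 rad/s

For a simple pendulum ω_n = √(g/L) = √(9.81/0.911) = √10.77 = 3.282 rad/s.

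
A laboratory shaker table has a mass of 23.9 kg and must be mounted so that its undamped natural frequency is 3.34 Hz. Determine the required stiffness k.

ω_n = 2πf_n = 2π × 3.34 = 20.99 rad/s.
k = m·ω_n² = 23.9 × 20.99² = 23.9 × 440.4 = 10530 N/m.

10500 N/m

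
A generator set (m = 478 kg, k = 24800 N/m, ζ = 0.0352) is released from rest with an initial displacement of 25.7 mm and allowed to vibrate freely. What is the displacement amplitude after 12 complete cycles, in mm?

Logarithmic decrement δ = 2πζ/√(1 − ζ²) = 2π × 0.03520/√(1 − 0.00124) = 0.2213.
After n cycles, x_n/x₀ = e^(−nδ), so x_12 = 25.7 × e^(−12 × 0.2213) = 25.7 × 0.07025 = 1.805 mm.

1.81 mm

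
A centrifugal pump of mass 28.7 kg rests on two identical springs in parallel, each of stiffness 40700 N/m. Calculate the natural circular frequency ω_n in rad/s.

53.3 rad/s

Parallel springs add: k_eq = 2 × 40700 = 81400 N/m.
ω_n = √(k_eq/m) = √(81400/28.7) = √2836 = 53.26 rad/s.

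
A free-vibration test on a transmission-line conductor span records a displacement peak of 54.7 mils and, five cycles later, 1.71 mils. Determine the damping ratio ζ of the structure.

Logarithmic decrement δ = (1/n)·ln(x₀/x_n) = (1/5)·ln(54.7/1.71) = (1/5)·ln(31.99) = 0.6931.
ζ = δ/√(4π² + δ²) = 0.6931/√(39.48 + 0.480) = 0.6931/6.321 = 0.1096.

0.110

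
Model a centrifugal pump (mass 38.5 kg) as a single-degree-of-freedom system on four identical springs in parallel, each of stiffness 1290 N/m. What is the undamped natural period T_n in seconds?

Parallel springs add: k_eq = 4 × 1290 = 5160 N/m.
ω_n = √(k_eq/m) = √(5160/38.5) = √134.0 = 11.58 rad/s.
T_n = 2π/ω_n = 6.283/11.58 = 0.5427 s.

0.543 s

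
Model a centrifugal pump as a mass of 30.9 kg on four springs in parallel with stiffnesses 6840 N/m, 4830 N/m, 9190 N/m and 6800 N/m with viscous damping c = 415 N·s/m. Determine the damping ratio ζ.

0.224

Parallel springs add: k_eq = 6840 + 4830 + 9190 + 6800 = 27660 N/m.
ω_n = √(k_eq/m) = √(27660/30.9) = 29.92 rad/s.
Critical damping c_c = 2√(k_eq·m) = 2√(27660 × 30.9) = 1849 N·s/m, so ζ = c/c_c = 415/1849 = 0.2244.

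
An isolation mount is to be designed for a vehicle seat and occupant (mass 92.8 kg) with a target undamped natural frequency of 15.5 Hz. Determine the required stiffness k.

880000 N/m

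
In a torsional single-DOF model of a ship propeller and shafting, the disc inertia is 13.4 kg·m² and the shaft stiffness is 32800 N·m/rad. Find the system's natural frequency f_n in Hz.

ω_n = √(k_t/J) = √(32800/13.4) = √2448 = 49.47 rad/s.
f_n = ω_n/(2π) = 49.47/6.283 = 7.874 Hz.

7.87 Hz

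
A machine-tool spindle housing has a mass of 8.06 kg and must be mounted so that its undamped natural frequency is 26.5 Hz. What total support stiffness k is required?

ω_n = 2πf_n = 2π × 26.5 = 166.5 rad/s.
k = m·ω_n² = 8.06 × 166.5² = 8.06 × 27720 = 223500 N/m.

223000 N/m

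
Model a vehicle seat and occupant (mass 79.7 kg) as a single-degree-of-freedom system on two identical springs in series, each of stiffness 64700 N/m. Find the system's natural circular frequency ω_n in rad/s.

20.1 rad/s

Series springs: 1/k_eq = 2/64700, so k_eq = 64700/2 = 32350 N/m.
ω_n = √(k_eq/m) = √(32350/79.7) = √405.9 = 20.15 rad/s.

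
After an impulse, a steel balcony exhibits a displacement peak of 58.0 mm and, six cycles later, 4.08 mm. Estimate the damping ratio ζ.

Logarithmic decrement δ = (1/n)·ln(x₀/x_n) = (1/6)·ln(58.0/4.08) = (1/6)·ln(14.22) = 0.4424.
ζ = δ/√(4π² + δ²) = 0.4424/√(39.48 + 0.196) = 0.4424/6.299 = 0.07023.

0.0702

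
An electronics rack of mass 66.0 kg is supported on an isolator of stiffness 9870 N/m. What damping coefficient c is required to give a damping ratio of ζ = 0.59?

952 N·s/m

c_c = 2√(k·m) = 2√(9870 × 66.0) = 1614 N·s/m.
c = ζ·c_c = 0.59 × 1614 = 952.4 N·s/m.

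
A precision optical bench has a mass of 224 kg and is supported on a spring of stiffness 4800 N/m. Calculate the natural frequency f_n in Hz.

0.737 Hz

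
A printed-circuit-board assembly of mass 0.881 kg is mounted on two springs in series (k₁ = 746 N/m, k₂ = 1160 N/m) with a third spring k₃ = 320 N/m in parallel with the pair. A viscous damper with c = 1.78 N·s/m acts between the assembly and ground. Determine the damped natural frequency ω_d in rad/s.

29.6 rad/s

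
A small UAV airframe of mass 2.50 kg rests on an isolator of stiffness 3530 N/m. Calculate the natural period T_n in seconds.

ω_n = √(k/m) = √(3530/2.50) = √1412 = 37.58 rad/s.
T_n = 2π/ω_n = 6.283/37.58 = 0.1672 s.

0.167 s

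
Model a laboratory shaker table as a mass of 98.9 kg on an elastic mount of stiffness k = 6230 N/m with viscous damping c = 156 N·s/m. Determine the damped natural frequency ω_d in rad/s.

ω_n = √(k/m) = √(6230/98.9) = 7.937 rad/s.
Critical damping c_c = 2√(k·m) = 2√(6230 × 98.9) = 1570 N·s/m, so ζ = c/c_c = 156/1570 = 0.09937.
ω_d = ω_n√(1 − ζ²) = 7.937 × √(1 − 0.00987) = 7.898 rad/s.

7.90 rad/s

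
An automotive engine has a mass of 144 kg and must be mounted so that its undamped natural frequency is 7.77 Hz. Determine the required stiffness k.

ω_n = 2πf_n = 2π × 7.77 = 48.82 rad/s.
k = m·ω_n² = 144 × 48.82² = 144 × 2383 = 343200 N/m.

343000 N/m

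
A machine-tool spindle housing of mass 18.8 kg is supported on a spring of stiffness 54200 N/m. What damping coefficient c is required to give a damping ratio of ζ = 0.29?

585 N·s/m

c_c = 2√(k·m) = 2√(54200 × 18.8) = 2019 N·s/m.
c = ζ·c_c = 0.29 × 2019 = 585.5 N·s/m.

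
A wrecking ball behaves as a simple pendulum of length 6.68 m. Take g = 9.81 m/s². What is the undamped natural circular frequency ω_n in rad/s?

For a simple pendulum ω_n = √(g/L) = √(9.81/6.68) = √1.469 = 1.212 rad/s.

1.21 rad/s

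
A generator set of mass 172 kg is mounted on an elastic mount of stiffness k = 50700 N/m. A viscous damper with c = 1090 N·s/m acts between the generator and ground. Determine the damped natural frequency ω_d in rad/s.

16.9 rad/s

ω_n = √(k/m) = √(50700/172) = 17.17 rad/s.
Critical damping c_c = 2√(k·m) = 2√(50700 × 172) = 5906 N·s/m, so ζ = c/c_c = 1090/5906 = 0.1846.
ω_d = ω_n√(1 − ζ²) = 17.17 × √(1 − 0.0341) = 16.87 rad/s.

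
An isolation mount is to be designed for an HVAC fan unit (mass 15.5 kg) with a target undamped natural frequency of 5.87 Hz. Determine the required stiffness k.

ω_n = 2πf_n = 2π × 5.87 = 36.88 rad/s.
k = m·ω_n² = 15.5 × 36.88² = 15.5 × 1360 = 21080 N/m.

21100 N/m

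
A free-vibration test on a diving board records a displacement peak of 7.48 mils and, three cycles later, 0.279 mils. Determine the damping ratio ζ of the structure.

Logarithmic decrement δ = (1/n)·ln(x₀/x_n) = (1/3)·ln(7.48/0.279) = (1/3)·ln(26.81) = 1.096.
ζ = δ/√(4π² + δ²) = 1.096/√(39.48 + 1.20) = 1.096/6.378 = 0.1719.

0.172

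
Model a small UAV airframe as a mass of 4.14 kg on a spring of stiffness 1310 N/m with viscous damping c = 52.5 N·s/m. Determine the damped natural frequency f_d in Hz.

2.65 Hz

ω_n = √(k/m) = √(1310/4.14) = 17.79 rad/s.
Critical damping c_c = 2√(k·m) = 2√(1310 × 4.14) = 147.3 N·s/m, so ζ = c/c_c = 52.5/147.3 = 0.3564.
ω_d = ω_n√(1 − ζ²) = 17.79 × √(1 − 0.127) = 16.62 rad/s.
f_d = ω_d/(2π) = 2.645 Hz.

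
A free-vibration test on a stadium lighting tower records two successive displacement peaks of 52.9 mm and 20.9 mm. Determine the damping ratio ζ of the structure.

0.146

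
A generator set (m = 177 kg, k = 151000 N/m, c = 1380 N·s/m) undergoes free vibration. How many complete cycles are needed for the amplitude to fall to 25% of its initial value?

2 cycles

ζ = c/(2√(km)) = 1380/(2√(151000 × 177)) = 1380/10340 = 0.1335.
Logarithmic decrement δ = 2πζ/√(1 − ζ²) = 2π × 0.1335/√(1 − 0.0178) = 0.8462.
x_n/x₀ = e^(−nδ) ≤ 0.25; take ln: n ≥ ln(1/0.25)/δ = 1.386/0.8462 = 1.638.
So 2 complete cycles are required.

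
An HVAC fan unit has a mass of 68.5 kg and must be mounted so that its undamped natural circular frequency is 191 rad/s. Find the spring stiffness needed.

2500000 N/m

k = m·ω_n² = 68.5 × 191.0² = 68.5 × 36480 = 2499000 N/m.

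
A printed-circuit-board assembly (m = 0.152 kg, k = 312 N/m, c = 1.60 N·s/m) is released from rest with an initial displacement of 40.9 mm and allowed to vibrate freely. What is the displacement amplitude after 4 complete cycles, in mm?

2.16 mm

ζ = c/(2√(km)) = 1.60/(2√(312 × 0.152)) = 1.60/13.77 = 0.1162.
Logarithmic decrement δ = 2πζ/√(1 − ζ²) = 2π × 0.1162/√(1 − 0.0135) = 0.7349.
After n cycles, x_n/x₀ = e^(−nδ), so x_4 = 40.9 × e^(−4 × 0.7349) = 40.9 × 0.05289 = 2.163 mm.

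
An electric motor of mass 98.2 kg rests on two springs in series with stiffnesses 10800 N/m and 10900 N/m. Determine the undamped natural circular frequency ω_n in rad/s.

Series springs: 1/k_eq = 1/10800 + 1/10900 = 0.0001843, so k_eq = 5425 N/m.
ω_n = √(k_eq/m) = √(5425/98.2) = √55.24 = 7.433 rad/s.

7.43 rad/s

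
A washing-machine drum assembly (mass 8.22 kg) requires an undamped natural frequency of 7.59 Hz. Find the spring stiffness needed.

18700 N/m

ω_n = 2πf_n = 2π × 7.59 = 47.69 rad/s.
k = m·ω_n² = 8.22 × 47.69² = 8.22 × 2274 = 18690 N/m.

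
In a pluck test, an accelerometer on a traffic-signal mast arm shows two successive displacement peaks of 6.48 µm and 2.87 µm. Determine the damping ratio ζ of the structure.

Logarithmic decrement δ = (1/n)·ln(x₀/x_n) = (1/1)·ln(6.48/2.87) = (1/1)·ln(2.258) = 0.8144.
ζ = δ/√(4π² + δ²) = 0.8144/√(39.48 + 0.663) = 0.8144/6.336 = 0.1285.

0.129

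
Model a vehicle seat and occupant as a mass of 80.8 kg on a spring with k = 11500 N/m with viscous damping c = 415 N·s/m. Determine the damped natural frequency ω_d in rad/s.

11.7 rad/s

ω_n = √(k/m) = √(11500/80.8) = 11.93 rad/s.
Critical damping c_c = 2√(k·m) = 2√(11500 × 80.8) = 1928 N·s/m, so ζ = c/c_c = 415/1928 = 0.2153.
ω_d = ω_n√(1 − ζ²) = 11.93 × √(1 − 0.0463) = 11.65 rad/s.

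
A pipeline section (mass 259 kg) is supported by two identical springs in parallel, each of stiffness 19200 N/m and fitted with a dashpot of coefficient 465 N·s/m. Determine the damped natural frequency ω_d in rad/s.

Parallel springs add: k_eq = 2 × 19200 = 38400 N/m.
ω_n = √(k_eq/m) = √(38400/259) = 12.18 rad/s.
Critical damping c_c = 2√(k_eq·m) = 2√(38400 × 259) = 6307 N·s/m, so ζ = c/c_c = 465/6307 = 0.07372.
ω_d = ω_n√(1 − ζ²) = 12.18 × √(1 − 0.00544) = 12.14 rad/s.

12.1 rad/s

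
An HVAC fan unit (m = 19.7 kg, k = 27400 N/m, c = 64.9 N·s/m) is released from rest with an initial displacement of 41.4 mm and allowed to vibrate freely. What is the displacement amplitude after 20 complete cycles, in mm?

0.160 mm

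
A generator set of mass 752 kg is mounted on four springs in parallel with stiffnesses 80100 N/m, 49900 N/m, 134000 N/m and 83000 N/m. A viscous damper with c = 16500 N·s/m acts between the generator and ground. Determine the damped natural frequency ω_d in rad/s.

Parallel springs add: k_eq = 80100 + 49900 + 134000 + 83000 = 347000 N/m.
ω_n = √(k_eq/m) = √(347000/752) = 21.48 rad/s.
Critical damping c_c = 2√(k_eq·m) = 2√(347000 × 752) = 32310 N·s/m, so ζ = c/c_c = 16500/32310 = 0.5107.
ω_d = ω_n√(1 − ζ²) = 21.48 × √(1 − 0.261) = 18.47 rad/s.

18.5 rad/s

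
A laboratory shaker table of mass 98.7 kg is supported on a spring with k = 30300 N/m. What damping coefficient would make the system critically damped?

c_c = 2√(k·m) = 2√(30300 × 98.7) = 2 × 1729 = 3459 N·s/m.

3460 N·s/m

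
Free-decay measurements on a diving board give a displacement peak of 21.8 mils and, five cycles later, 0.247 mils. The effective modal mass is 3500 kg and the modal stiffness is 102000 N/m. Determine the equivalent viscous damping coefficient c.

Logarithmic decrement δ = (1/n)·ln(x₀/x_n) = (1/5)·ln(21.8/0.247) = (1/5)·ln(88.26) = 0.8961.
ζ = δ/√(4π² + δ²) = 0.8961/√(39.48 + 0.803) = 0.8961/6.347 = 0.1412.
c = ζ · 2√(km) = 0.1412 × 2√(102000 × 3500) = 0.1412 × 37790 = 5335 N·s/m.

5340 N·s/m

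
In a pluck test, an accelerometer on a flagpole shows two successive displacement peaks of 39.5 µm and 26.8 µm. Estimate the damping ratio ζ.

Logarithmic decrement δ = (1/n)·ln(x₀/x_n) = (1/1)·ln(39.5/26.8) = (1/1)·ln(1.474) = 0.3879.
ζ = δ/√(4π² + δ²) = 0.3879/√(39.48 + 0.150) = 0.3879/6.295 = 0.06162.

0.0616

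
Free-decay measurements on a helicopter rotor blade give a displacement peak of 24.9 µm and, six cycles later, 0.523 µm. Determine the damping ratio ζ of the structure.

0.102

Logarithmic decrement δ = (1/n)·ln(x₀/x_n) = (1/6)·ln(24.9/0.523) = (1/6)·ln(47.61) = 0.6438.
ζ = δ/√(4π² + δ²) = 0.6438/√(39.48 + 0.415) = 0.6438/6.316 = 0.1019.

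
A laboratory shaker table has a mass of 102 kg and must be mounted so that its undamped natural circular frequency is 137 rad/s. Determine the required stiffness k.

1910000 N/m

k = m·ω_n² = 102 × 137.0² = 102 × 18770 = 1914000 N/m.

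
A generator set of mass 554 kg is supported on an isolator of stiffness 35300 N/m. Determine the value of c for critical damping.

8840 N·s/m

c_c = 2√(k·m) = 2√(35300 × 554) = 2 × 4422 = 8844 N·s/m.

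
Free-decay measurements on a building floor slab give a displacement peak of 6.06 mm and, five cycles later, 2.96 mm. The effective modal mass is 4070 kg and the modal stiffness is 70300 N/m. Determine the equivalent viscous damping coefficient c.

771 N·s/m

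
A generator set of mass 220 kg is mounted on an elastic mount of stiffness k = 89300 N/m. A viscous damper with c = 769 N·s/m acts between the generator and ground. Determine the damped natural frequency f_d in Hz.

ω_n = √(k/m) = √(89300/220) = 20.15 rad/s.
Critical damping c_c = 2√(k·m) = 2√(89300 × 220) = 8865 N·s/m, so ζ = c/c_c = 769/8865 = 0.08675.
ω_d = ω_n√(1 − ζ²) = 20.15 × √(1 − 0.00753) = 20.07 rad/s.
f_d = ω_d/(2π) = 3.194 Hz.

3.19 Hz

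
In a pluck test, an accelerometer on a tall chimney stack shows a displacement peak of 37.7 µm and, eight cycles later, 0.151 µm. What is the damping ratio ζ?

0.109

Logarithmic decrement δ = (1/n)·ln(x₀/x_n) = (1/8)·ln(37.7/0.151) = (1/8)·ln(249.7) = 0.6900.
ζ = δ/√(4π² + δ²) = 0.6900/√(39.48 + 0.476) = 0.6900/6.321 = 0.1092.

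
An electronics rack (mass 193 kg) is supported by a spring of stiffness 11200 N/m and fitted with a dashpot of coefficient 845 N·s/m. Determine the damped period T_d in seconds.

ω_n = √(k/m) = √(11200/193) = 7.618 rad/s.
Critical damping c_c = 2√(k·m) = 2√(11200 × 193) = 2940 N·s/m, so ζ = c/c_c = 845/2940 = 0.2874.
ω_d = ω_n√(1 − ζ²) = 7.618 × √(1 − 0.0826) = 7.296 rad/s.
T_d = 2π/ω_d = 0.8611 s.

0.861 s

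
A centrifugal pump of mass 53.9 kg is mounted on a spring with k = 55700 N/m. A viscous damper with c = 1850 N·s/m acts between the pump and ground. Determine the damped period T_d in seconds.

ω_n = √(k/m) = √(55700/53.9) = 32.15 rad/s.
Critical damping c_c = 2√(k·m) = 2√(55700 × 53.9) = 3465 N·s/m, so ζ = c/c_c = 1850/3465 = 0.5339.
ω_d = ω_n√(1 − ζ²) = 32.15 × √(1 − 0.285) = 27.18 rad/s.
T_d = 2π/ω_d = 0.2311 s.

0.231 s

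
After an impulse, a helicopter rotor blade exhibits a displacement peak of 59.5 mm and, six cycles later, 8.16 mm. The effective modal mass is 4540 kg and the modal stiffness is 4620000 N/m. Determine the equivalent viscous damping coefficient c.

Logarithmic decrement δ = (1/n)·ln(x₀/x_n) = (1/6)·ln(59.5/8.16) = (1/6)·ln(7.292) = 0.3311.
ζ = δ/√(4π² + δ²) = 0.3311/√(39.48 + 0.110) = 0.3311/6.292 = 0.05263.
c = ζ · 2√(km) = 0.05263 × 2√(4620000 × 4540) = 0.05263 × 289700 = 15240 N·s/m.

15200 N·s/m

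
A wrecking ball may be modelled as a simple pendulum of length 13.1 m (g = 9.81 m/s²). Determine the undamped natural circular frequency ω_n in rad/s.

For a simple pendulum ω_n = √(g/L) = √(9.81/13.1) = √0.7489 = 0.8654 rad/s.

0.865 rad/s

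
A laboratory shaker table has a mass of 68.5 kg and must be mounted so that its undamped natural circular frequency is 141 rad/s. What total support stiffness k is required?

1360000 N/m

k = m·ω_n² = 68.5 × 141.0² = 68.5 × 19880 = 1362000 N/m.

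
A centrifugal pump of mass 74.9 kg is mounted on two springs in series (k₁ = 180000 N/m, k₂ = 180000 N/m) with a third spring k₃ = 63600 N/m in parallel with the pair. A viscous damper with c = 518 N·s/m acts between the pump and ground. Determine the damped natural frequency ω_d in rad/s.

Series pair: k_s = k₁k₂/(k₁+k₂) = (180000)(180000)/(180000 + 180000) = 90000 N/m. In parallel with k₃: k_eq = 90000 + 63600 = 153600 N/m.
ω_n = √(k_eq/m) = √(153600/74.9) = 45.29 rad/s.
Critical damping c_c = 2√(k_eq·m) = 2√(153600 × 74.9) = 6784 N·s/m, so ζ = c/c_c = 518/6784 = 0.07636.
ω_d = ω_n√(1 − ζ²) = 45.29 × √(1 − 0.00583) = 45.15 rad/s.

45.2 rad/s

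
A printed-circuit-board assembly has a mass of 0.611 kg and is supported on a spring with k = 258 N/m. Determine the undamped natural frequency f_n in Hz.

ω_n = √(k/m) = √(258.0/0.611) = √422.3 = 20.55 rad/s.
f_n = ω_n/(2π) = 20.55/6.283 = 3.270 Hz.

3.27 Hz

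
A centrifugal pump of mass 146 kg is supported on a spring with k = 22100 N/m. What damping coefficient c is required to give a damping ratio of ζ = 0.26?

934 N·s/m

c_c = 2√(k·m) = 2√(22100 × 146) = 3593 N·s/m.
c = ζ·c_c = 0.26 × 3593 = 934.1 N·s/m.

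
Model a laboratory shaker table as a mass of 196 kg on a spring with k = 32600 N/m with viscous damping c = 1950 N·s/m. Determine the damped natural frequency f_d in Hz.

1.89 Hz

ω_n = √(k/m) = √(32600/196) = 12.90 rad/s.
Critical damping c_c = 2√(k·m) = 2√(32600 × 196) = 5056 N·s/m, so ζ = c/c_c = 1950/5056 = 0.3857.
ω_d = ω_n√(1 − ζ²) = 12.90 × √(1 − 0.149) = 11.90 rad/s.
f_d = ω_d/(2π) = 1.894 Hz.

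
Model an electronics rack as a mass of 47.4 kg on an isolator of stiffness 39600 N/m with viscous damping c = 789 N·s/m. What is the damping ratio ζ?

0.288

ω_n = √(k/m) = √(39600/47.4) = 28.90 rad/s.
Critical damping c_c = 2√(k·m) = 2√(39600 × 47.4) = 2740 N·s/m, so ζ = c/c_c = 789/2740 = 0.2879.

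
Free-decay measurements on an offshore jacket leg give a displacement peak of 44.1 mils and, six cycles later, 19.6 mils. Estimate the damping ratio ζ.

Logarithmic decrement δ = (1/n)·ln(x₀/x_n) = (1/6)·ln(44.1/19.6) = (1/6)·ln(2.250) = 0.1352.
ζ = δ/√(4π² + δ²) = 0.1352/√(39.48 + 0.0183) = 0.1352/6.285 = 0.02151.

0.0215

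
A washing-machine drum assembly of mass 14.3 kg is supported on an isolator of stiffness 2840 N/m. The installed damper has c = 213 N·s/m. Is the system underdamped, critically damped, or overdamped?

c_c = 2√(k·m) = 403.0 N·s/m; ζ = c/c_c = 213/403.0 = 0.528.
Since ζ < 1 the system is underdamped.

underdamped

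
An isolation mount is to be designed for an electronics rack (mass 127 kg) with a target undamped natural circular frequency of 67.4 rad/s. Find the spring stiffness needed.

577000 N/m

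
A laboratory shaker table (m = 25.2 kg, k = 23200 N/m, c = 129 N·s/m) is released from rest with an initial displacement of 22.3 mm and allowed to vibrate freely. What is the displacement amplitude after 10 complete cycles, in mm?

0.109 mm

ζ = c/(2√(km)) = 129/(2√(23200 × 25.2)) = 129/1529 = 0.08436.
Logarithmic decrement δ = 2πζ/√(1 − ζ²) = 2π × 0.08436/√(1 − 0.00712) = 0.5319.
After n cycles, x_n/x₀ = e^(−nδ), so x_10 = 22.3 × e^(−10 × 0.5319) = 22.3 × 0.004897 = 0.1092 mm.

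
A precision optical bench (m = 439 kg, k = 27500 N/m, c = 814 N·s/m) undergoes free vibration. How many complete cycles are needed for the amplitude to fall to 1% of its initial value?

ζ = c/(2√(km)) = 814/(2√(27500 × 439)) = 814/6949 = 0.1171.
Logarithmic decrement δ = 2πζ/√(1 − ζ²) = 2π × 0.1171/√(1 − 0.0137) = 0.7411.
x_n/x₀ = e^(−nδ) ≤ 0.01; take ln: n ≥ ln(1/0.01)/δ = 4.605/0.7411 = 6.214.
So 7 complete cycles are required.

7 cycles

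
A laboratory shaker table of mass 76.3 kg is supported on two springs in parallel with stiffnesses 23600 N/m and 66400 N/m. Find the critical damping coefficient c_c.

5240 N·s/m

Parallel springs add: k_eq = 23600 + 66400 = 90000 N/m.
c_c = 2√(k_eq·m) = 2√(90000 × 76.3) = 2 × 2620 = 5241 N·s/m.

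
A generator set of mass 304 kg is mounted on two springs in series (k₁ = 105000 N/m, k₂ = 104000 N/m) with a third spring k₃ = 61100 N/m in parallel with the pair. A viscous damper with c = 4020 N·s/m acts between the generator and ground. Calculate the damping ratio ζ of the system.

Series pair: k_s = k₁k₂/(k₁+k₂) = (105000)(104000)/(105000 + 104000) = 52250 N/m. In parallel with k₃: k_eq = 52250 + 61100 = 113300 N/m.
ω_n = √(k_eq/m) = √(113300/304) = 19.31 rad/s.
Critical damping c_c = 2√(k_eq·m) = 2√(113300 × 304) = 11740 N·s/m, so ζ = c/c_c = 4020/11740 = 0.3424.

0.342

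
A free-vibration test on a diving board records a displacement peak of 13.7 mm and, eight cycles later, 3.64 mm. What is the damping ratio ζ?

Logarithmic decrement δ = (1/n)·ln(x₀/x_n) = (1/8)·ln(13.7/3.64) = (1/8)·ln(3.764) = 0.1657.
ζ = δ/√(4π² + δ²) = 0.1657/√(39.48 + 0.0274) = 0.1657/6.285 = 0.02636.

0.0264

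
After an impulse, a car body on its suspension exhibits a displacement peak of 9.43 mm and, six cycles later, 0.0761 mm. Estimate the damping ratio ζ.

Logarithmic decrement δ = (1/n)·ln(x₀/x_n) = (1/6)·ln(9.43/0.0761) = (1/6)·ln(123.9) = 0.8033.
ζ = δ/√(4π² + δ²) = 0.8033/√(39.48 + 0.645) = 0.8033/6.334 = 0.1268.

0.127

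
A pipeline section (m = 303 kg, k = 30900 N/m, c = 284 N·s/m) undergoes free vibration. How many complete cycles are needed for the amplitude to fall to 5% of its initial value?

11 cycles

ζ = c/(2√(km)) = 284/(2√(30900 × 303)) = 284/6120 = 0.04641.
Logarithmic decrement δ = 2πζ/√(1 − ζ²) = 2π × 0.04641/√(1 − 0.00215) = 0.2919.
x_n/x₀ = e^(−nδ) ≤ 0.05; take ln: n ≥ ln(1/0.05)/δ = 2.996/0.2919 = 10.26.
So 11 complete cycles are required.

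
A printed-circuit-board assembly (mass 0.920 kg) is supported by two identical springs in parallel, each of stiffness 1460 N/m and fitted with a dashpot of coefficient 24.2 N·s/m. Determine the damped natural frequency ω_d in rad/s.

Parallel springs add: k_eq = 2 × 1460 = 2920 N/m.
ω_n = √(k_eq/m) = √(2920/0.920) = 56.34 rad/s.
Critical damping c_c = 2√(k_eq·m) = 2√(2920 × 0.920) = 103.7 N·s/m, so ζ = c/c_c = 24.2/103.7 = 0.2335.
ω_d = ω_n√(1 − ζ²) = 56.34 × √(1 − 0.0545) = 54.78 rad/s.

54.8 rad/s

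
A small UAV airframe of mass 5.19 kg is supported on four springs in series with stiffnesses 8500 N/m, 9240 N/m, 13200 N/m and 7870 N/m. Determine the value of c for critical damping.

Series springs: 1/k_eq = 1/8500 + 1/9240 + 1/13200 + 1/7870 = 0.0004287, so k_eq = 2333 N/m.
c_c = 2√(k_eq·m) = 2√(2333 × 5.19) = 2 × 110.0 = 220.1 N·s/m.

220 N·s/m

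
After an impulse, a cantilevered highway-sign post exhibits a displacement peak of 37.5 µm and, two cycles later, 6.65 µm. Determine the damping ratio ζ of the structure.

0.136

Logarithmic decrement δ = (1/n)·ln(x₀/x_n) = (1/2)·ln(37.5/6.65) = (1/2)·ln(5.639) = 0.8649.
ζ = δ/√(4π² + δ²) = 0.8649/√(39.48 + 0.748) = 0.8649/6.342 = 0.1364.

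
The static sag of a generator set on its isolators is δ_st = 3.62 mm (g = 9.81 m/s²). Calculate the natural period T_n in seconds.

0.121 s

ω_n = √(g/δ_st) = √(9.81/0.00362) = √2710 = 52.06 rad/s.
T_n = 2π/ω_n = 6.283/52.06 = 0.1207 s.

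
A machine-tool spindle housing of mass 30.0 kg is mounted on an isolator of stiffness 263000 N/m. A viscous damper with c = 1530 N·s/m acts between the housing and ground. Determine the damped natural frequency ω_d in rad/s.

ω_n = √(k/m) = √(263000/30.0) = 93.63 rad/s.
Critical damping c_c = 2√(k·m) = 2√(263000 × 30.0) = 5618 N·s/m, so ζ = c/c_c = 1530/5618 = 0.2723.
ω_d = ω_n√(1 − ζ²) = 93.63 × √(1 − 0.0742) = 90.09 rad/s.

90.1 rad/s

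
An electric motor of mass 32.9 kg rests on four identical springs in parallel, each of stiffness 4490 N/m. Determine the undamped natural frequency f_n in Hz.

Parallel springs add: k_eq = 4 × 4490 = 17960 N/m.
ω_n = √(k_eq/m) = √(17960/32.9) = √545.9 = 23.36 rad/s.
f_n = ω_n/(2π) = 23.36/6.283 = 3.719 Hz.

3.72 Hz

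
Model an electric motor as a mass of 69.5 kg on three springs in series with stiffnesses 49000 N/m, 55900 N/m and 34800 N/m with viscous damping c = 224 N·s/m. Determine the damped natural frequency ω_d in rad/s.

14.6 rad/s

Series springs: 1/k_eq = 1/49000 + 1/55900 + 1/34800 = 6.703×10^-5, so k_eq = 14920 N/m.
ω_n = √(k_eq/m) = √(14920/69.5) = 14.65 rad/s.
Critical damping c_c = 2√(k_eq·m) = 2√(14920 × 69.5) = 2036 N·s/m, so ζ = c/c_c = 224/2036 = 0.1100.
ω_d = ω_n√(1 − ζ²) = 14.65 × √(1 − 0.0121) = 14.56 rad/s.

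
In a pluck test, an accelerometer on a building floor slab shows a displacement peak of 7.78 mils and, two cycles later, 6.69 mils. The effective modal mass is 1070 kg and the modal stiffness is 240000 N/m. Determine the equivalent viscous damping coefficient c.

Logarithmic decrement δ = (1/n)·ln(x₀/x_n) = (1/2)·ln(7.78/6.69) = (1/2)·ln(1.163) = 0.07547.
ζ = δ/√(4π² + δ²) = 0.07547/√(39.48 + 0.00570) = 0.07547/6.284 = 0.01201.
c = ζ · 2√(km) = 0.01201 × 2√(240000 × 1070) = 0.01201 × 32050 = 384.9 N·s/m.

385 N·s/m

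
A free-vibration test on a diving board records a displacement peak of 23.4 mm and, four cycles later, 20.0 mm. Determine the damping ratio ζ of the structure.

Logarithmic decrement δ = (1/n)·ln(x₀/x_n) = (1/4)·ln(23.4/20.0) = (1/4)·ln(1.170) = 0.03925.
ζ = δ/√(4π² + δ²) = 0.03925/√(39.48 + 0.00154) = 0.03925/6.283 = 0.006247.

0.00625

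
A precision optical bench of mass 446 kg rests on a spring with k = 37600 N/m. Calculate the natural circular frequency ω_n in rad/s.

9.18 rad/s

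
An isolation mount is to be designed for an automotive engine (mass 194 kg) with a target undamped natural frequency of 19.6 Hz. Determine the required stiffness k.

2940000 N/m

ω_n = 2πf_n = 2π × 19.6 = 123.2 rad/s.
k = m·ω_n² = 194 × 123.2² = 194 × 15170 = 2942000 N/m.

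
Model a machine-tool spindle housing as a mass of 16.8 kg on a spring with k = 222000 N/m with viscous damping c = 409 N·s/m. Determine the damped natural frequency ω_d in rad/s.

ω_n = √(k/m) = √(222000/16.8) = 115.0 rad/s.
Critical damping c_c = 2√(k·m) = 2√(222000 × 16.8) = 3862 N·s/m, so ζ = c/c_c = 409/3862 = 0.1059.
ω_d = ω_n√(1 − ζ²) = 115.0 × √(1 − 0.0112) = 114.3 rad/s.

114 rad/s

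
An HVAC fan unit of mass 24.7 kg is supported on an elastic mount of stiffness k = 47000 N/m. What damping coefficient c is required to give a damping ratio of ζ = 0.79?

c_c = 2√(k·m) = 2√(47000 × 24.7) = 2155 N·s/m.
c = ζ·c_c = 0.79 × 2155 = 1702 N·s/m.

1700 N·s/m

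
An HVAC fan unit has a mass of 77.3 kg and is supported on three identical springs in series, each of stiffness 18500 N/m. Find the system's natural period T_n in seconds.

0.703 s

Series springs: 1/k_eq = 3/18500, so k_eq = 18500/3 = 6167 N/m.
ω_n = √(k_eq/m) = √(6167/77.3) = √79.78 = 8.932 rad/s.
T_n = 2π/ω_n = 6.283/8.932 = 0.7035 s.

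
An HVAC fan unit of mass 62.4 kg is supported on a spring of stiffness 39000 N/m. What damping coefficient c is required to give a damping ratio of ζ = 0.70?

2180 N·s/m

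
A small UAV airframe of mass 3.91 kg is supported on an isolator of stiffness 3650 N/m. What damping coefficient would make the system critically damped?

c_c = 2√(k·m) = 2√(3650 × 3.91) = 2 × 119.5 = 238.9 N·s/m.

239 N·s/m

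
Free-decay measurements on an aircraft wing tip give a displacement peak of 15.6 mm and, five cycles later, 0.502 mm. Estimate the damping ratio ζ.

Logarithmic decrement δ = (1/n)·ln(x₀/x_n) = (1/5)·ln(15.6/0.502) = (1/5)·ln(31.08) = 0.6873.
ζ = δ/√(4π² + δ²) = 0.6873/√(39.48 + 0.472) = 0.6873/6.321 = 0.1087.

0.109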